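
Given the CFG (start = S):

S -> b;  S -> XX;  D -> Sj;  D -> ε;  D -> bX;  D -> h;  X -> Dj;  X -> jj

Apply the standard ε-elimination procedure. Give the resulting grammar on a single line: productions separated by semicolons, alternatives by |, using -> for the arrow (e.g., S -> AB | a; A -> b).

Nullable set: {D}.
Drop D -> ε.
X -> Dj: D nullable, giving Dj | j.
Unchanged (no nullable symbols): S -> XX; S -> b; D -> Sj; D -> bX; D -> h; X -> jj.

S -> b | XX; D -> h | Sj | bX; X -> j | Dj | jj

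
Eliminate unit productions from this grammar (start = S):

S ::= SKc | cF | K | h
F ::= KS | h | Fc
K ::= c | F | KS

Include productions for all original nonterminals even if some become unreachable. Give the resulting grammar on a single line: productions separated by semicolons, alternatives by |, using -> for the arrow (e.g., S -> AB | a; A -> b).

Unit productions: K->F, S->K.
Unit pairs (A ⇒* B via units): (K,F), (S,F), (S,K).
S: inherits non-unit rules of {F, K, S} → Fc | KS | SKc | c | cF | h.
F: inherits non-unit rules of {F} → Fc | KS | h.
K: inherits non-unit rules of {F, K} → Fc | KS | c | h.

S -> c | h | Fc | KS | cF | SKc; F -> h | Fc | KS; K -> c | h | Fc | KS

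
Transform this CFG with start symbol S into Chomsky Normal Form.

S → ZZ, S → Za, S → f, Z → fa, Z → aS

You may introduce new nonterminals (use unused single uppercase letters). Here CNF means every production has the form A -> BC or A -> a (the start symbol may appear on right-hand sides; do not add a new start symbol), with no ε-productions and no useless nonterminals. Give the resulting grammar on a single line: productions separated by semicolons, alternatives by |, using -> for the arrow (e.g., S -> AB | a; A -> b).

No ε-productions.
No unit productions to eliminate.
TERM: introduce A -> a, B -> f and substitute in every rule of length ≥2.

S -> f | ZA | ZZ; A -> a; B -> f; Z -> AS | BA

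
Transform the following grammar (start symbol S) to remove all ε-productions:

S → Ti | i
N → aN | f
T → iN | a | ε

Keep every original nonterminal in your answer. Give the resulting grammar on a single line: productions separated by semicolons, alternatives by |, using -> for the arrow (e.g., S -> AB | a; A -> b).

S -> i | Ti; N -> f | aN; T -> a | iN

Nullable set: {T}.
S -> Ti: T nullable, giving Ti | i.
Drop T -> ε.
Unchanged (no nullable symbols): S -> i; N -> aN; N -> f; T -> a; T -> iN.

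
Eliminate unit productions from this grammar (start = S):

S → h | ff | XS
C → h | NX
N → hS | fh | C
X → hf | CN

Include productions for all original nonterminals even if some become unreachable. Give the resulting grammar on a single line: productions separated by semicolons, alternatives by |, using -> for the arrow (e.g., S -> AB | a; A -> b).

S -> h | XS | ff; C -> h | NX; N -> h | NX | fh | hS; X -> CN | hf

Unit productions: N->C.
Unit pairs (A ⇒* B via units): (N,C).
S: inherits non-unit rules of {S} → XS | ff | h.
C: inherits non-unit rules of {C} → NX | h.
N: inherits non-unit rules of {C, N} → NX | fh | h | hS.
X: inherits non-unit rules of {X} → CN | hf.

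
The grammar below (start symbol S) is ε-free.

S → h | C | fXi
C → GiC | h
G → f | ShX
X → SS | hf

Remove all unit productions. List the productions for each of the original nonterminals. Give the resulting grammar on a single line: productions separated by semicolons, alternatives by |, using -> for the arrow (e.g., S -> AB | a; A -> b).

S -> h | GiC | fXi; C -> h | GiC; G -> f | ShX; X -> SS | hf

Unit productions: S->C.
Unit pairs (A ⇒* B via units): (S,C).
S: inherits non-unit rules of {C, S} → GiC | fXi | h.
C: inherits non-unit rules of {C} → GiC | h.
G: inherits non-unit rules of {G} → ShX | f.
X: inherits non-unit rules of {X} → SS | hf.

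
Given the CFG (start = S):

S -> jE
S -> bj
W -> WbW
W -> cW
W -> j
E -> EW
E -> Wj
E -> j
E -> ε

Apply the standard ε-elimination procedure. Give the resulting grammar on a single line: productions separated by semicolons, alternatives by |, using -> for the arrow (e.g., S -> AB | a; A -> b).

S -> j | bj | jE; E -> W | j | EW | Wj; W -> j | cW | WbW

Nullable set: {E}.
S -> jE: E nullable, giving j | jE.
Drop E -> ε.
E -> EW: E nullable, giving EW | W.
Unchanged (no nullable symbols): S -> bj; E -> Wj; E -> j; W -> WbW; W -> cW; W -> j.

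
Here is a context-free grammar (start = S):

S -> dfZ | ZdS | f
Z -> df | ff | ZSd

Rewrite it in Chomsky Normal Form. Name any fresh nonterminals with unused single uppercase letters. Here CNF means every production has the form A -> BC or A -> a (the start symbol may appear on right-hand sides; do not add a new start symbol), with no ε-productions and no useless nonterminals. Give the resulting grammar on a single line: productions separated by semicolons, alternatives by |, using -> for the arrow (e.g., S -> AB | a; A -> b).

S -> f | AC | ZD; A -> d; B -> f; C -> BZ; D -> AS; E -> SA; Z -> AB | BB | ZE

No ε-productions.
No unit productions to eliminate.
TERM: introduce A -> d, B -> f and substitute in every rule of length ≥2.
BIN: S -> ABZ becomes S -> AC, C -> BZ; S -> ZAS becomes S -> ZD, D -> AS; Z -> ZSA becomes Z -> ZE, E -> SA.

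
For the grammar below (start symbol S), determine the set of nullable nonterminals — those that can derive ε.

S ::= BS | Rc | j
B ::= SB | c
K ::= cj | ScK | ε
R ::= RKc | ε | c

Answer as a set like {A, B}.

{K, R}

Directly nullable (have an ε-rule): {K, R}.
Not nullable: B, S — each has a terminal in every rule's right-hand side or depends on a non-nullable symbol.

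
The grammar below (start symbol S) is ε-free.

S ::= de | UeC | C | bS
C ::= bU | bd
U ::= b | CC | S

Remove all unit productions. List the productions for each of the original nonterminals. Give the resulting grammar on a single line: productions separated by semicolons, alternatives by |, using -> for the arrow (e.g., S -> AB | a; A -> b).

Unit productions: S->C, U->S.
Unit pairs (A ⇒* B via units): (S,C), (U,C), (U,S).
S: inherits non-unit rules of {C, S} → UeC | bS | bU | bd | de.
C: inherits non-unit rules of {C} → bU | bd.
U: inherits non-unit rules of {C, S, U} → CC | UeC | b | bS | bU | bd | de.

S -> bS | bU | bd | de | UeC; C -> bU | bd; U -> b | CC | bS | bU | bd | de | UeC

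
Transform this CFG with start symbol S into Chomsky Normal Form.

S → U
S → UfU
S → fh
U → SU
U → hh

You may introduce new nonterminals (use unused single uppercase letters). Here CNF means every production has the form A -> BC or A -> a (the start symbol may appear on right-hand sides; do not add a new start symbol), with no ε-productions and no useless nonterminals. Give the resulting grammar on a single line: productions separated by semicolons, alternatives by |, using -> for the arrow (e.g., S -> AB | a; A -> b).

S -> AB | BB | SU | UC; A -> f; B -> h; C -> AU; U -> BB | SU

No ε-productions.
After unit-elimination: S -> SU | fh | hh | UfU; U -> SU | hh.
TERM: introduce A -> f, B -> h and substitute in every rule of length ≥2.
BIN: S -> UAU becomes S -> UC, C -> AU.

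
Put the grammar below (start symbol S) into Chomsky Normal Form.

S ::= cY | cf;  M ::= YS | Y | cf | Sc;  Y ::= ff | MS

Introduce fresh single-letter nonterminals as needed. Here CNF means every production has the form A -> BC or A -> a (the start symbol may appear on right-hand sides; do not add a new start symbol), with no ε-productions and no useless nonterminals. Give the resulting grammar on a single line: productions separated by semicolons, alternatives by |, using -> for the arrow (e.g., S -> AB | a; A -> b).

S -> AB | AY; A -> c; B -> f; M -> AB | BB | MS | SA | YS; Y -> BB | MS

No ε-productions.
After unit-elimination: S -> cY | cf; M -> MS | Sc | YS | cf | ff; Y -> MS | ff.
TERM: introduce A -> c, B -> f and substitute in every rule of length ≥2.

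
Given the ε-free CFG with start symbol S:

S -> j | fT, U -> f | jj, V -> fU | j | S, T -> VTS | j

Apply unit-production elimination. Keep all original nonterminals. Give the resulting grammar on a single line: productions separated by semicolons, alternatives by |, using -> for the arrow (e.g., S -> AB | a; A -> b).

S -> j | fT; T -> j | VTS; U -> f | jj; V -> j | fT | fU

Unit productions: V->S.
Unit pairs (A ⇒* B via units): (V,S).
S: inherits non-unit rules of {S} → fT | j.
T: inherits non-unit rules of {T} → VTS | j.
U: inherits non-unit rules of {U} → f | jj.
V: inherits non-unit rules of {S, V} → fT | fU | j.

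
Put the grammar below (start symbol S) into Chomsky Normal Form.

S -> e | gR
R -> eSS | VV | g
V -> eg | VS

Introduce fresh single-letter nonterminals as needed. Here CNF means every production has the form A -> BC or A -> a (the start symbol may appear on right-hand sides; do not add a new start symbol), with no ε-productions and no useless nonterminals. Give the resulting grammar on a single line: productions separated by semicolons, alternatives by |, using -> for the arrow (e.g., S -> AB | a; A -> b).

No ε-productions.
No unit productions to eliminate.
TERM: introduce A -> e, B -> g and substitute in every rule of length ≥2.
BIN: R -> ASS becomes R -> AC, C -> SS.

S -> e | BR; A -> e; B -> g; C -> SS; R -> g | AC | VV; V -> AB | VS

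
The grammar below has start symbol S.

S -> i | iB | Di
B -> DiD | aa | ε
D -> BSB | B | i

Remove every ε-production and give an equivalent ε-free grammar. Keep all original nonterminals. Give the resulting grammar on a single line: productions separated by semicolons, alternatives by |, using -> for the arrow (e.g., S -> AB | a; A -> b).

S -> i | Di | iB; B -> i | Di | aa | iD | DiD; D -> B | S | i | BS | SB | BSB

Nullable set: {B, D}.
S -> Di: D nullable, giving Di | i.
S -> iB: B nullable, giving i | iB.
Drop B -> ε.
B -> DiD: D, D nullable, giving Di | DiD | i | iD.
D -> B: B nullable, giving B.
D -> BSB: B, B nullable, giving BS | BSB | S | SB.
Unchanged (no nullable symbols): S -> i; B -> aa; D -> i.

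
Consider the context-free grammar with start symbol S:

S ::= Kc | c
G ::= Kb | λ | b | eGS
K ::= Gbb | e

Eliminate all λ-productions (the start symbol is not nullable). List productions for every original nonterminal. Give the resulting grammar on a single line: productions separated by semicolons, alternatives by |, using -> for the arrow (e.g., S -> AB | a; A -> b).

Nullable set: {G}.
Drop G -> λ.
G -> eGS: G nullable, giving eGS | eS.
K -> Gbb: G nullable, giving Gbb | bb.
Unchanged (no nullable symbols): S -> Kc; S -> c; G -> Kb; G -> b; K -> e.

S -> c | Kc; G -> b | Kb | eS | eGS; K -> e | bb | Gbb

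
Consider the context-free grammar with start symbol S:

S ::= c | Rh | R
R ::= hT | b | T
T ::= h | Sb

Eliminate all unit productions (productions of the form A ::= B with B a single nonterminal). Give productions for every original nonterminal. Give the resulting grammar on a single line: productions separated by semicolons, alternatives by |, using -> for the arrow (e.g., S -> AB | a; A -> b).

Unit productions: R->T, S->R.
Unit pairs (A ⇒* B via units): (R,T), (S,R), (S,T).
S: inherits non-unit rules of {R, S, T} → Rh | Sb | b | c | h | hT.
R: inherits non-unit rules of {R, T} → Sb | b | h | hT.
T: inherits non-unit rules of {T} → Sb | h.

S -> b | c | h | Rh | Sb | hT; R -> b | h | Sb | hT; T -> h | Sb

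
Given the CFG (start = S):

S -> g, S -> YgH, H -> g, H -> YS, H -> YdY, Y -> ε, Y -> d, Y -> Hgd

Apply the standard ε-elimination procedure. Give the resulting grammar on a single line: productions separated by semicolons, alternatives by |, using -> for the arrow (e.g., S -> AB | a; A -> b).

Nullable set: {Y}.
S -> YgH: Y nullable, giving YgH | gH.
H -> YS: Y nullable, giving S | YS.
H -> YdY: Y, Y nullable, giving Yd | YdY | d | dY.
Drop Y -> ε.
Unchanged (no nullable symbols): S -> g; H -> g; Y -> Hgd; Y -> d.

S -> g | gH | YgH; H -> S | d | g | YS | Yd | dY | YdY; Y -> d | Hgd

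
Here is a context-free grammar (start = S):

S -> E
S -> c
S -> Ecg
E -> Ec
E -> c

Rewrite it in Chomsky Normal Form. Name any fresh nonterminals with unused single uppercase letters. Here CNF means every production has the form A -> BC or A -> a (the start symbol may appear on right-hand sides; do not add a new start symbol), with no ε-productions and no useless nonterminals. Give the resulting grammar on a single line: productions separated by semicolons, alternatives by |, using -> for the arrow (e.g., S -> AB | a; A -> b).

No ε-productions.
After unit-elimination: S -> c | Ec | Ecg; E -> c | Ec.
TERM: introduce A -> c, B -> g and substitute in every rule of length ≥2.
BIN: S -> EAB becomes S -> EC, C -> AB.

S -> c | EA | EC; A -> c; B -> g; C -> AB; E -> c | EA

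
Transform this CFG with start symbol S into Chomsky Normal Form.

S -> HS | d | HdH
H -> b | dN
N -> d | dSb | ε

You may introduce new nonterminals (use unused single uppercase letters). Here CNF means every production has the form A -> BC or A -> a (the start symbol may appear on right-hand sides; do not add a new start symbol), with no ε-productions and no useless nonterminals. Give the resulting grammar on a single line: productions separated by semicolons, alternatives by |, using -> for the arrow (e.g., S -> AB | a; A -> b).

S -> d | HD | HS; A -> d; B -> b; C -> SB; D -> AH; H -> b | d | AN; N -> d | AC

Nullable: {N}; after ε-elimination: S -> d | HS | HdH; H -> b | d | dN; N -> d | dSb.
No unit productions to eliminate.
TERM: introduce B -> b, A -> d and substitute in every rule of length ≥2.
BIN: N -> ASB becomes N -> AC, C -> SB; S -> HAH becomes S -> HD, D -> AH.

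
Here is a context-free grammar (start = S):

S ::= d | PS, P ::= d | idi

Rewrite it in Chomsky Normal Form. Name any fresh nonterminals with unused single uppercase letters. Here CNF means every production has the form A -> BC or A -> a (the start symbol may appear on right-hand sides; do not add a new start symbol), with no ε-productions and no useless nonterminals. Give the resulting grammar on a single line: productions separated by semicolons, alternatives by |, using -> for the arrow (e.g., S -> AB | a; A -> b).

S -> d | PS; A -> i; B -> d; C -> BA; P -> d | AC

No ε-productions.
No unit productions to eliminate.
TERM: introduce B -> d, A -> i and substitute in every rule of length ≥2.
BIN: P -> ABA becomes P -> AC, C -> BA.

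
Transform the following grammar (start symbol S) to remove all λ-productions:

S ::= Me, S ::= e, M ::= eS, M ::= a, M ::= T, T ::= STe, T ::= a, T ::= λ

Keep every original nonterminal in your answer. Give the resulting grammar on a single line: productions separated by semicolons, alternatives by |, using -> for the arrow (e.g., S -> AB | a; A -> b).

Nullable set: {M, T}.
S -> Me: M nullable, giving Me | e.
M -> T: T nullable, giving T.
Drop T -> λ.
T -> STe: T nullable, giving STe | Se.
Unchanged (no nullable symbols): S -> e; M -> a; M -> eS; T -> a.

S -> e | Me; M -> T | a | eS; T -> a | Se | STe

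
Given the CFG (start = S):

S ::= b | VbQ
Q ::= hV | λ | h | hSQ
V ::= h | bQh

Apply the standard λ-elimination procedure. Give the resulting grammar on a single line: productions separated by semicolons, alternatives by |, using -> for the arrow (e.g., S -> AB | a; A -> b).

S -> b | Vb | VbQ; Q -> h | hS | hV | hSQ; V -> h | bh | bQh

Nullable set: {Q}.
S -> VbQ: Q nullable, giving Vb | VbQ.
Drop Q -> λ.
Q -> hSQ: Q nullable, giving hS | hSQ.
V -> bQh: Q nullable, giving bQh | bh.
Unchanged (no nullable symbols): S -> b; Q -> h; Q -> hV; V -> h.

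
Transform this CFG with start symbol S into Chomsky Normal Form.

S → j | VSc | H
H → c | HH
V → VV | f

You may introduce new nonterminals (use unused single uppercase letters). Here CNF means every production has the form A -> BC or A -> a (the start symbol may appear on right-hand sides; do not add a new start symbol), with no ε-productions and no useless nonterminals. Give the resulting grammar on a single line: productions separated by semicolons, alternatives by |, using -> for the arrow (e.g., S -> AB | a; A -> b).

No ε-productions.
After unit-elimination: S -> c | j | HH | VSc; H -> c | HH; V -> f | VV.
TERM: introduce A -> c and substitute in every rule of length ≥2.
BIN: S -> VSA becomes S -> VB, B -> SA.

S -> c | j | HH | VB; A -> c; B -> SA; H -> c | HH; V -> f | VV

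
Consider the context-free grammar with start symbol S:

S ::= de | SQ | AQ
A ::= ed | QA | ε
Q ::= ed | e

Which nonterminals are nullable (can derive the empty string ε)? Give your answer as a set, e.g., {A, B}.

{A}

Directly nullable (have an ε-rule): {A}.
Not nullable: Q, S — each has a terminal in every rule's right-hand side or depends on a non-nullable symbol.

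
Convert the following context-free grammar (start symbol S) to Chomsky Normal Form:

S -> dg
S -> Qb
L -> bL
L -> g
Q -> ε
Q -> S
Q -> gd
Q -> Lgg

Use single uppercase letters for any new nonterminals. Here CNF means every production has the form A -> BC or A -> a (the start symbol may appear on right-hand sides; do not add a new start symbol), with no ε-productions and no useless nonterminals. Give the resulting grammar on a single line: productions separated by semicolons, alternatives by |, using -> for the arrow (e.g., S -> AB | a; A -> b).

Nullable: {Q}; after ε-elimination: S -> b | Qb | dg; L -> g | bL; Q -> S | gd | Lgg.
After unit-elimination: S -> b | Qb | dg; L -> g | bL; Q -> b | Qb | dg | gd | Lgg.
TERM: introduce A -> b, C -> d, B -> g and substitute in every rule of length ≥2.
BIN: Q -> LBB becomes Q -> LD, D -> BB.

S -> b | CB | QA; A -> b; B -> g; C -> d; D -> BB; L -> g | AL; Q -> b | BC | CB | LD | QA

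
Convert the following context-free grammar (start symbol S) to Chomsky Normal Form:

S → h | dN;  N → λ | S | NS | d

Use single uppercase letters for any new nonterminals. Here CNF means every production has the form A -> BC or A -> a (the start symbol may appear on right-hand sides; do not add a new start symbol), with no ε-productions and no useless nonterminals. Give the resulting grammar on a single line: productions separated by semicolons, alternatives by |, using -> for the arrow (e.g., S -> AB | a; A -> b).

S -> d | h | AN; A -> d; N -> d | h | AN | NS

Nullable: {N}; after ε-elimination: S -> d | h | dN; N -> S | d | NS.
After unit-elimination: S -> d | h | dN; N -> d | h | NS | dN.
TERM: introduce A -> d and substitute in every rule of length ≥2.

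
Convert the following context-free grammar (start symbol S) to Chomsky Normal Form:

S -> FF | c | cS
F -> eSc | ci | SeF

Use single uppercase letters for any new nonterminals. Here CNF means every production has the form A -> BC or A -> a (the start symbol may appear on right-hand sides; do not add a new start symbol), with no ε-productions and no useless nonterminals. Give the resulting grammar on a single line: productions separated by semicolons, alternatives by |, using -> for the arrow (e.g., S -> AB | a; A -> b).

No ε-productions.
No unit productions to eliminate.
TERM: introduce B -> c, A -> e, C -> i and substitute in every rule of length ≥2.
BIN: F -> ASB becomes F -> AD, D -> SB; F -> SAF becomes F -> SE, E -> AF.

S -> c | BS | FF; A -> e; B -> c; C -> i; D -> SB; E -> AF; F -> AD | BC | SE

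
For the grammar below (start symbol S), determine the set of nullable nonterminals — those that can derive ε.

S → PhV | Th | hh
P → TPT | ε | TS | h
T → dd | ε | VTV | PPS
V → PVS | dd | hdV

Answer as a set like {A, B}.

{P, T}

Directly nullable (have an ε-rule): {P, T}.
Not nullable: S, V — each has a terminal in every rule's right-hand side or depends on a non-nullable symbol.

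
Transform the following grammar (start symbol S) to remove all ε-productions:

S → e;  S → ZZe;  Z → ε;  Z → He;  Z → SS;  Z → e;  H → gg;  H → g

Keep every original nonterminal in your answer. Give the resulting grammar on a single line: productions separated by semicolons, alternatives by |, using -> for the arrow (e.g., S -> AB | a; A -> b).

S -> e | Ze | ZZe; H -> g | gg; Z -> e | He | SS

Nullable set: {Z}.
S -> ZZe: Z, Z nullable, giving ZZe | Ze | e.
Drop Z -> ε.
Unchanged (no nullable symbols): S -> e; H -> g; H -> gg; Z -> He; Z -> SS; Z -> e.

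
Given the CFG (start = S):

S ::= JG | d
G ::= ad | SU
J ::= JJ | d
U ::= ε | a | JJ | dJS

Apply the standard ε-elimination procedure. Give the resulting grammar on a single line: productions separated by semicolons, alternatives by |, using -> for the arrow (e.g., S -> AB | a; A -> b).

Nullable set: {U}.
G -> SU: U nullable, giving S | SU.
Drop U -> ε.
Unchanged (no nullable symbols): S -> JG; S -> d; G -> ad; J -> JJ; J -> d; U -> JJ; U -> a; U -> dJS.

S -> d | JG; G -> S | SU | ad; J -> d | JJ; U -> a | JJ | dJS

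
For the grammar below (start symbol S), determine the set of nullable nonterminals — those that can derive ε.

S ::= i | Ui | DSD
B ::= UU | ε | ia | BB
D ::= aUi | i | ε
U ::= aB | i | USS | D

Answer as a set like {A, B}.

{B, D, U}

Directly nullable (have an ε-rule): {B, D}.
U is nullable via U -> D (every symbol on the right is already known nullable).
Not nullable: S — each has a terminal in every rule's right-hand side or depends on a non-nullable symbol.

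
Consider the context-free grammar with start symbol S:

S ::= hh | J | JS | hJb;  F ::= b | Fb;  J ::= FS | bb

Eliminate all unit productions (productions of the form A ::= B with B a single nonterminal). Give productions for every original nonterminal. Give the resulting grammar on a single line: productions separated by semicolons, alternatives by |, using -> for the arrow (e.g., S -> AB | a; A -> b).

Unit productions: S->J.
Unit pairs (A ⇒* B via units): (S,J).
S: inherits non-unit rules of {J, S} → FS | JS | bb | hJb | hh.
F: inherits non-unit rules of {F} → Fb | b.
J: inherits non-unit rules of {J} → FS | bb.

S -> FS | JS | bb | hh | hJb; F -> b | Fb; J -> FS | bb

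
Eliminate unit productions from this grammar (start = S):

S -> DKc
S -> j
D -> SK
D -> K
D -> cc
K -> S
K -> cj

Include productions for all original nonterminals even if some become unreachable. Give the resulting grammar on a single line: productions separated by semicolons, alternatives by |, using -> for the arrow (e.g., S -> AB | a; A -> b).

S -> j | DKc; D -> j | SK | cc | cj | DKc; K -> j | cj | DKc

Unit productions: D->K, K->S.
Unit pairs (A ⇒* B via units): (D,K), (D,S), (K,S).
S: inherits non-unit rules of {S} → DKc | j.
D: inherits non-unit rules of {D, K, S} → DKc | SK | cc | cj | j.
K: inherits non-unit rules of {K, S} → DKc | cj | j.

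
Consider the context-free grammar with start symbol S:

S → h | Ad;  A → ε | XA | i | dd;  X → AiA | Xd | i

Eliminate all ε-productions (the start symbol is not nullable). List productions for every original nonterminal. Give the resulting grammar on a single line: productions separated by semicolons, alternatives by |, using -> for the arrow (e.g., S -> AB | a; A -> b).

Nullable set: {A}.
S -> Ad: A nullable, giving Ad | d.
Drop A -> ε.
A -> XA: A nullable, giving X | XA.
X -> AiA: A, A nullable, giving Ai | AiA | i | iA.
Unchanged (no nullable symbols): S -> h; A -> dd; A -> i; X -> Xd; X -> i.

S -> d | h | Ad; A -> X | i | XA | dd; X -> i | Ai | Xd | iA | AiA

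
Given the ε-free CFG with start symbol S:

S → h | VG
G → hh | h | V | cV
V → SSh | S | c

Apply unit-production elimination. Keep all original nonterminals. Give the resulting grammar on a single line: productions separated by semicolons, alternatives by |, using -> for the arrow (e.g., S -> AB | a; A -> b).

S -> h | VG; G -> c | h | VG | cV | hh | SSh; V -> c | h | VG | SSh

Unit productions: G->V, V->S.
Unit pairs (A ⇒* B via units): (G,S), (G,V), (V,S).
S: inherits non-unit rules of {S} → VG | h.
G: inherits non-unit rules of {G, S, V} → SSh | VG | c | cV | h | hh.
V: inherits non-unit rules of {S, V} → SSh | VG | c | h.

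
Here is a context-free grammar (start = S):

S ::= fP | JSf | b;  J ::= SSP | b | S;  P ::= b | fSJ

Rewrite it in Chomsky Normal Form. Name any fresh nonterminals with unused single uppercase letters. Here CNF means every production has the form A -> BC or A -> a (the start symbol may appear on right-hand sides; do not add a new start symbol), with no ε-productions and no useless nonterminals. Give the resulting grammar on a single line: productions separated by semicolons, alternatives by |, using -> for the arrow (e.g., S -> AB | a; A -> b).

S -> b | AP | JE; A -> f; B -> SA; C -> SP; D -> SJ; E -> SA; J -> b | AP | JB | SC; P -> b | AD

No ε-productions.
After unit-elimination: S -> b | fP | JSf; J -> b | fP | JSf | SSP; P -> b | fSJ.
TERM: introduce A -> f and substitute in every rule of length ≥2.
BIN: J -> JSA becomes J -> JB, B -> SA; J -> SSP becomes J -> SC, C -> SP; P -> ASJ becomes P -> AD, D -> SJ; S -> JSA becomes S -> JE, E -> SA.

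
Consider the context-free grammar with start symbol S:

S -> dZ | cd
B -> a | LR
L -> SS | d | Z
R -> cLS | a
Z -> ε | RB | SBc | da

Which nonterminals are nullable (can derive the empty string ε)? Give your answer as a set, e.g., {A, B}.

{L, Z}

Directly nullable (have an ε-rule): {Z}.
L is nullable via L -> Z (every symbol on the right is already known nullable).
Not nullable: B, R, S — each has a terminal in every rule's right-hand side or depends on a non-nullable symbol.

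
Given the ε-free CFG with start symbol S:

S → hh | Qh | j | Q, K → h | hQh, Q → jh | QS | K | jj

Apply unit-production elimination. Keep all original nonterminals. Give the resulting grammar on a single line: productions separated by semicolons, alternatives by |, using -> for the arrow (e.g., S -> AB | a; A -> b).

Unit productions: Q->K, S->Q.
Unit pairs (A ⇒* B via units): (Q,K), (S,K), (S,Q).
S: inherits non-unit rules of {K, Q, S} → QS | Qh | h | hQh | hh | j | jh | jj.
K: inherits non-unit rules of {K} → h | hQh.
Q: inherits non-unit rules of {K, Q} → QS | h | hQh | jh | jj.

S -> h | j | QS | Qh | hh | jh | jj | hQh; K -> h | hQh; Q -> h | QS | jh | jj | hQh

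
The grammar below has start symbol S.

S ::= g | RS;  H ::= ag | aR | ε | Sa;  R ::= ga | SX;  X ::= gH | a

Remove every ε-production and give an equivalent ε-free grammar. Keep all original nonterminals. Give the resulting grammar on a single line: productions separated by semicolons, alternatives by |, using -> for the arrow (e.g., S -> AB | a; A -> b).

S -> g | RS; H -> Sa | aR | ag; R -> SX | ga; X -> a | g | gH

Nullable set: {H}.
Drop H -> ε.
X -> gH: H nullable, giving g | gH.
Unchanged (no nullable symbols): S -> RS; S -> g; H -> Sa; H -> aR; H -> ag; R -> SX; R -> ga; X -> a.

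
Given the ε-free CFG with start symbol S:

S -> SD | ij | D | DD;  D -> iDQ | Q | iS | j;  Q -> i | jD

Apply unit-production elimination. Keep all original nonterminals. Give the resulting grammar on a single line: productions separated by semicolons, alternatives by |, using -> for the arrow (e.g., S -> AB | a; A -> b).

S -> i | j | DD | SD | iS | ij | jD | iDQ; D -> i | j | iS | jD | iDQ; Q -> i | jD

Unit productions: D->Q, S->D.
Unit pairs (A ⇒* B via units): (D,Q), (S,D), (S,Q).
S: inherits non-unit rules of {D, Q, S} → DD | SD | i | iDQ | iS | ij | j | jD.
D: inherits non-unit rules of {D, Q} → i | iDQ | iS | j | jD.
Q: inherits non-unit rules of {Q} → i | jD.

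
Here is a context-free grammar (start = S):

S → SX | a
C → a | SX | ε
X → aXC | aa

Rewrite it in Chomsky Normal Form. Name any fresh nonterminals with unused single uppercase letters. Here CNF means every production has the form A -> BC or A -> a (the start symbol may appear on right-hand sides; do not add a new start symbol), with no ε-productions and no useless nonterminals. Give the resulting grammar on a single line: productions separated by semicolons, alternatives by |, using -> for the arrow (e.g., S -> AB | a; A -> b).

S -> a | SX; A -> a; B -> XC; C -> a | SX; X -> AA | AB | AX

Nullable: {C}; after ε-elimination: S -> a | SX; C -> a | SX; X -> aX | aa | aXC.
No unit productions to eliminate.
TERM: introduce A -> a and substitute in every rule of length ≥2.
BIN: X -> AXC becomes X -> AB, B -> XC.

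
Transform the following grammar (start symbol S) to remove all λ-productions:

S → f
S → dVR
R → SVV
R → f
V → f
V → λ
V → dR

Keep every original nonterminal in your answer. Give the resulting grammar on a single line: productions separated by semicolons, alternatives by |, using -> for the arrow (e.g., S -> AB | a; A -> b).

Nullable set: {V}.
S -> dVR: V nullable, giving dR | dVR.
R -> SVV: V, V nullable, giving S | SV | SVV.
Drop V -> λ.
Unchanged (no nullable symbols): S -> f; R -> f; V -> dR; V -> f.

S -> f | dR | dVR; R -> S | f | SV | SVV; V -> f | dR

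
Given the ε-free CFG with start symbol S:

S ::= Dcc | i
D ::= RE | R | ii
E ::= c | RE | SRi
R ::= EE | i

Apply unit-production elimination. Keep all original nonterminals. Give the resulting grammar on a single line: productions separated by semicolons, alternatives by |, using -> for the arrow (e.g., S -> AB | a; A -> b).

S -> i | Dcc; D -> i | EE | RE | ii; E -> c | RE | SRi; R -> i | EE

Unit productions: D->R.
Unit pairs (A ⇒* B via units): (D,R).
S: inherits non-unit rules of {S} → Dcc | i.
D: inherits non-unit rules of {D, R} → EE | RE | i | ii.
E: inherits non-unit rules of {E} → RE | SRi | c.
R: inherits non-unit rules of {R} → EE | i.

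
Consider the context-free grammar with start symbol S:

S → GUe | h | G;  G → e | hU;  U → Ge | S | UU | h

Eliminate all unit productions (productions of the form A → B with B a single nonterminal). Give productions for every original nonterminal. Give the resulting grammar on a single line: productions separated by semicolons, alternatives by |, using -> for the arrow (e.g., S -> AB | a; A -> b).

S -> e | h | hU | GUe; G -> e | hU; U -> e | h | Ge | UU | hU | GUe

Unit productions: S->G, U->S.
Unit pairs (A ⇒* B via units): (S,G), (U,G), (U,S).
S: inherits non-unit rules of {G, S} → GUe | e | h | hU.
G: inherits non-unit rules of {G} → e | hU.
U: inherits non-unit rules of {G, S, U} → GUe | Ge | UU | e | h | hU.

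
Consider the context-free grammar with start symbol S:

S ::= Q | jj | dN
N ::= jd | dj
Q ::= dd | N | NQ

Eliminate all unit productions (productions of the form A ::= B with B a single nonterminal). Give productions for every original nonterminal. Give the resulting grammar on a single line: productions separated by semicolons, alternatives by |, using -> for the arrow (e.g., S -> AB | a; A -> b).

S -> NQ | dN | dd | dj | jd | jj; N -> dj | jd; Q -> NQ | dd | dj | jd

Unit productions: Q->N, S->Q.
Unit pairs (A ⇒* B via units): (Q,N), (S,N), (S,Q).
S: inherits non-unit rules of {N, Q, S} → NQ | dN | dd | dj | jd | jj.
N: inherits non-unit rules of {N} → dj | jd.
Q: inherits non-unit rules of {N, Q} → NQ | dd | dj | jd.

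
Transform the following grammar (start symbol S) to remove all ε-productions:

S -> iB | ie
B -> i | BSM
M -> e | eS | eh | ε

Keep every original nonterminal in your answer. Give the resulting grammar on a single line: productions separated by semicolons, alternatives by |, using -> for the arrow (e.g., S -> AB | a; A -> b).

Nullable set: {M}.
B -> BSM: M nullable, giving BS | BSM.
Drop M -> ε.
Unchanged (no nullable symbols): S -> iB; S -> ie; B -> i; M -> e; M -> eS; M -> eh.

S -> iB | ie; B -> i | BS | BSM; M -> e | eS | eh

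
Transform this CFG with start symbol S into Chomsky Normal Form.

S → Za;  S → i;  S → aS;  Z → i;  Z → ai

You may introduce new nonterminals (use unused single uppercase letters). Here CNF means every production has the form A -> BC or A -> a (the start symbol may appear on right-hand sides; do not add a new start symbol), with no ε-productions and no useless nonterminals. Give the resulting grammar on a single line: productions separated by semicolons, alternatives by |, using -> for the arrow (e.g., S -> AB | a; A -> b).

No ε-productions.
No unit productions to eliminate.
TERM: introduce A -> a, B -> i and substitute in every rule of length ≥2.

S -> i | AS | ZA; A -> a; B -> i; Z -> i | AB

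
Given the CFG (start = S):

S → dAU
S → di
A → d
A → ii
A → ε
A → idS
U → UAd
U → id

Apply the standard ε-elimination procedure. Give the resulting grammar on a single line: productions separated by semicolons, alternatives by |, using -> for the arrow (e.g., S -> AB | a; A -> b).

Nullable set: {A}.
S -> dAU: A nullable, giving dAU | dU.
Drop A -> ε.
U -> UAd: A nullable, giving UAd | Ud.
Unchanged (no nullable symbols): S -> di; A -> d; A -> idS; A -> ii; U -> id.

S -> dU | di | dAU; A -> d | ii | idS; U -> Ud | id | UAd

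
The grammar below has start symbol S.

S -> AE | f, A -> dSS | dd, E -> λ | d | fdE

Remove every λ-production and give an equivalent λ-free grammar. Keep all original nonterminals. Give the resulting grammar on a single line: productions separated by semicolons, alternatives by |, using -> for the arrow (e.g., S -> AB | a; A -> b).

Nullable set: {E}.
S -> AE: E nullable, giving A | AE.
Drop E -> λ.
E -> fdE: E nullable, giving fd | fdE.
Unchanged (no nullable symbols): S -> f; A -> dSS; A -> dd; E -> d.

S -> A | f | AE; A -> dd | dSS; E -> d | fd | fdE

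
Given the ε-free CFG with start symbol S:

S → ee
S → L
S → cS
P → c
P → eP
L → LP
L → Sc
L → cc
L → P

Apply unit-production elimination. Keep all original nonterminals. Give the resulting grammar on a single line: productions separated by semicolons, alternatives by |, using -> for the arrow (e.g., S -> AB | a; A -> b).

S -> c | LP | Sc | cS | cc | eP | ee; L -> c | LP | Sc | cc | eP; P -> c | eP

Unit productions: L->P, S->L.
Unit pairs (A ⇒* B via units): (L,P), (S,L), (S,P).
S: inherits non-unit rules of {L, P, S} → LP | Sc | c | cS | cc | eP | ee.
L: inherits non-unit rules of {L, P} → LP | Sc | c | cc | eP.
P: inherits non-unit rules of {P} → c | eP.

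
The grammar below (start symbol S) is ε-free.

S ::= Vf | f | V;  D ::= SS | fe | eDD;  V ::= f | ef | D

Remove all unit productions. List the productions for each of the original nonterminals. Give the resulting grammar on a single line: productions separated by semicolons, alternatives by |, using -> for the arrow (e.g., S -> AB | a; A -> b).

S -> f | SS | Vf | ef | fe | eDD; D -> SS | fe | eDD; V -> f | SS | ef | fe | eDD

Unit productions: S->V, V->D.
Unit pairs (A ⇒* B via units): (S,D), (S,V), (V,D).
S: inherits non-unit rules of {D, S, V} → SS | Vf | eDD | ef | f | fe.
D: inherits non-unit rules of {D} → SS | eDD | fe.
V: inherits non-unit rules of {D, V} → SS | eDD | ef | f | fe.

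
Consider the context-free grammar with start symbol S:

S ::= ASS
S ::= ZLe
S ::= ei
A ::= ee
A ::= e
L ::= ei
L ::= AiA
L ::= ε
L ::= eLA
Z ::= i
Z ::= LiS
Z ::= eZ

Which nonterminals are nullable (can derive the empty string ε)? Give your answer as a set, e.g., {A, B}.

Directly nullable (have an ε-rule): {L}.
Not nullable: A, S, Z — each has a terminal in every rule's right-hand side or depends on a non-nullable symbol.

{L}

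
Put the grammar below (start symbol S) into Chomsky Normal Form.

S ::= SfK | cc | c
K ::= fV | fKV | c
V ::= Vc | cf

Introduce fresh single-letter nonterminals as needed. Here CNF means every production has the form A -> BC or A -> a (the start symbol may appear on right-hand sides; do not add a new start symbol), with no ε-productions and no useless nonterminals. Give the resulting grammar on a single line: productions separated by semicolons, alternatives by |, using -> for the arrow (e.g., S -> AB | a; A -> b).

S -> c | BB | SD; A -> f; B -> c; C -> KV; D -> AK; K -> c | AC | AV; V -> BA | VB

No ε-productions.
No unit productions to eliminate.
TERM: introduce B -> c, A -> f and substitute in every rule of length ≥2.
BIN: K -> AKV becomes K -> AC, C -> KV; S -> SAK becomes S -> SD, D -> AK.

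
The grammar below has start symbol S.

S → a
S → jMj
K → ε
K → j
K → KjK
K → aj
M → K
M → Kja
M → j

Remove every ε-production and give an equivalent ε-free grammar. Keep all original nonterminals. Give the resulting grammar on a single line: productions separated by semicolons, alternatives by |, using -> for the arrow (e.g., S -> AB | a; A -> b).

S -> a | jj | jMj; K -> j | Kj | aj | jK | KjK; M -> K | j | ja | Kja

Nullable set: {K, M}.
S -> jMj: M nullable, giving jMj | jj.
Drop K -> ε.
K -> KjK: K, K nullable, giving Kj | KjK | j | jK.
M -> K: K nullable, giving K.
M -> Kja: K nullable, giving Kja | ja.
Unchanged (no nullable symbols): S -> a; K -> aj; K -> j; M -> j.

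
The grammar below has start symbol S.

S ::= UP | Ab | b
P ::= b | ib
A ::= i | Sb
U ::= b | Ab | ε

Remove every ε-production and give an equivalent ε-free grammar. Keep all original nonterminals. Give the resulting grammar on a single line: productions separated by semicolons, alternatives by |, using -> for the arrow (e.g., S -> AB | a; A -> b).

S -> P | b | Ab | UP; A -> i | Sb; P -> b | ib; U -> b | Ab

Nullable set: {U}.
S -> UP: U nullable, giving P | UP.
Drop U -> ε.
Unchanged (no nullable symbols): S -> Ab; S -> b; A -> Sb; A -> i; P -> b; P -> ib; U -> Ab; U -> b.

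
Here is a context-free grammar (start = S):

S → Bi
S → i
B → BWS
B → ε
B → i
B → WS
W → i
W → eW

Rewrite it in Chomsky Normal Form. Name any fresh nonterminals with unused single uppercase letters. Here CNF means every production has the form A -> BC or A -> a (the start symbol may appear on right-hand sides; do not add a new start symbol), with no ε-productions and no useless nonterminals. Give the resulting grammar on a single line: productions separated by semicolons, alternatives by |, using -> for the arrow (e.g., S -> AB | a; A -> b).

Nullable: {B}; after ε-elimination: S -> i | Bi; B -> i | WS | BWS; W -> i | eW.
No unit productions to eliminate.
TERM: introduce C -> e, A -> i and substitute in every rule of length ≥2.
BIN: B -> BWS becomes B -> BD, D -> WS.

S -> i | BA; A -> i; B -> i | BD | WS; C -> e; D -> WS; W -> i | CW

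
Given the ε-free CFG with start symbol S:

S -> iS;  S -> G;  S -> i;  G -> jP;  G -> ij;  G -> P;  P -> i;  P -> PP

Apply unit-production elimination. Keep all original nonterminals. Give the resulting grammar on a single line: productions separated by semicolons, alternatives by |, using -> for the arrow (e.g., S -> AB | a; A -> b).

Unit productions: G->P, S->G.
Unit pairs (A ⇒* B via units): (G,P), (S,G), (S,P).
S: inherits non-unit rules of {G, P, S} → PP | i | iS | ij | jP.
G: inherits non-unit rules of {G, P} → PP | i | ij | jP.
P: inherits non-unit rules of {P} → PP | i.

S -> i | PP | iS | ij | jP; G -> i | PP | ij | jP; P -> i | PP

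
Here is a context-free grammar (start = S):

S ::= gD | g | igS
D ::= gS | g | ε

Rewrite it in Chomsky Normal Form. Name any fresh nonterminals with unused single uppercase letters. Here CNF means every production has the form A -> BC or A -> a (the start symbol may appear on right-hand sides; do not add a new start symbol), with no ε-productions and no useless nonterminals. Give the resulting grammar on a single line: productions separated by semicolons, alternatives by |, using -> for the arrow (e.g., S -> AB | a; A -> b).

S -> g | AD | BC; A -> g; B -> i; C -> AS; D -> g | AS

Nullable: {D}; after ε-elimination: S -> g | gD | igS; D -> g | gS.
No unit productions to eliminate.
TERM: introduce A -> g, B -> i and substitute in every rule of length ≥2.
BIN: S -> BAS becomes S -> BC, C -> AS.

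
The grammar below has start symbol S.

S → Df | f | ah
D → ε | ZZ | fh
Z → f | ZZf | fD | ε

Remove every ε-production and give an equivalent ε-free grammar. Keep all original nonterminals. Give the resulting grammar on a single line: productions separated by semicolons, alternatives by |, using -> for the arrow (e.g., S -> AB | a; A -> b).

Nullable set: {D, Z}.
S -> Df: D nullable, giving Df | f.
Drop D -> ε.
D -> ZZ: Z, Z nullable, giving Z | ZZ.
Drop Z -> ε.
Z -> ZZf: Z, Z nullable, giving ZZf | Zf | f.
Z -> fD: D nullable, giving f | fD.
Unchanged (no nullable symbols): S -> ah; S -> f; D -> fh; Z -> f.

S -> f | Df | ah; D -> Z | ZZ | fh; Z -> f | Zf | fD | ZZf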